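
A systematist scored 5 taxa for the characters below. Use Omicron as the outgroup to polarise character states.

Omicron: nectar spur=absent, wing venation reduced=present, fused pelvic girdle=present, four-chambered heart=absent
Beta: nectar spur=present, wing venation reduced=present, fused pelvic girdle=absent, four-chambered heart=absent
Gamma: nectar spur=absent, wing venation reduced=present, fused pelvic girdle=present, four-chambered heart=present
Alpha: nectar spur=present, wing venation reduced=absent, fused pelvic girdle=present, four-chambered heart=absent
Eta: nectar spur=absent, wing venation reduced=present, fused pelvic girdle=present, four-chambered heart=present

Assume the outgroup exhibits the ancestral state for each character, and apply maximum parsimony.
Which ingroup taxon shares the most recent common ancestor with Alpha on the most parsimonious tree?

Beta

Character polarity is set by the outgroup: the derived state is whichever differs from the outgroup's state, so for wing venation reduced, fused pelvic girdle the derived state is 'absent', and for the remaining characters it is 'present'.
nectar spur: derived state 'present' in Alpha and Beta only — synapomorphy for {Alpha, Beta}.
wing venation reduced: derived state 'absent' in Alpha only — an autapomorphy, so it tells us nothing about relationships among taxa.
fused pelvic girdle: derived state 'absent' in Beta only — an autapomorphy, so it tells us nothing about relationships among taxa.
Only Eta and Gamma show the derived state 'present' for four-chambered heart, supporting them as a clade.
Most parsimonious ingroup topology: ((Beta,Alpha),(Gamma,Eta)).
Alpha and Beta form a cherry on this tree, so they are sister taxa.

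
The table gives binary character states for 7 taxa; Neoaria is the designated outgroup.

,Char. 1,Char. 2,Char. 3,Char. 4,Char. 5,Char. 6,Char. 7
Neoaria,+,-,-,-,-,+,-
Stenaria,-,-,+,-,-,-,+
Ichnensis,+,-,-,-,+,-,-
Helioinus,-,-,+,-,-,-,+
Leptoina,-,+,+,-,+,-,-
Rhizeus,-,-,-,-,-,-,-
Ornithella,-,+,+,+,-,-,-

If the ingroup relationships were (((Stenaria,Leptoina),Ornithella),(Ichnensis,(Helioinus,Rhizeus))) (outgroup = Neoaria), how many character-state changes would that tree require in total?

12

Map each character onto (((Stenaria,Leptoina),Ornithella),(Ichnensis,(Helioinus,Rhizeus))) (rooted by Neoaria) and count the minimum state changes it requires (Fitch parsimony):
Char. 1: 2; Char. 2: 2; Char. 3: 2; Char. 4: 1; Char. 5: 2; Char. 6: 1; Char. 7: 2.
Total tree length = 12.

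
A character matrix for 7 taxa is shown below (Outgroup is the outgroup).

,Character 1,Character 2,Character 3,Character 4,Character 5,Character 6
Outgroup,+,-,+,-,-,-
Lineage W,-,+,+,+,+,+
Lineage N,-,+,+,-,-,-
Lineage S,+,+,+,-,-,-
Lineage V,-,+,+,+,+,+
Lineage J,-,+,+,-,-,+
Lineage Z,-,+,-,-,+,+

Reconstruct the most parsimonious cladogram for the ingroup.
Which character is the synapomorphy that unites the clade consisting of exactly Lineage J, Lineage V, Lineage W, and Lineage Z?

Character 6

Character polarity is set by the outgroup: the derived state is whichever differs from the outgroup's state, so for Character 1, Character 3 the derived state is '-', and for the remaining characters it is '+'.
Character 1: derived state '-' in Lineage J, Lineage N, Lineage V, Lineage W, and Lineage Z only — synapomorphy for {Lineage J, Lineage N, Lineage V, Lineage W, Lineage Z}.
Character 2 (derived state '+') is shared by all ingroup taxa — unites the whole ingroup.
Character 3: derived state '-' in Lineage Z only — an autapomorphy, so it tells us nothing about relationships among taxa.
Character 4: derived state '+' in Lineage V and Lineage W only — synapomorphy for {Lineage V, Lineage W}.
Only Lineage V, Lineage W, and Lineage Z show the derived state '+' for Character 5, supporting them as a clade.
Character 6: derived state '+' in Lineage J, Lineage V, Lineage W, and Lineage Z only — synapomorphy for {Lineage J, Lineage V, Lineage W, Lineage Z}.
Most parsimonious ingroup topology: (((((Lineage W,Lineage V),Lineage Z),Lineage J),Lineage N),Lineage S).
The clade {Lineage J, Lineage V, Lineage W, Lineage Z} is supported by Character 6: its derived state '+' occurs in exactly those taxa and in no other taxon (including the outgroup).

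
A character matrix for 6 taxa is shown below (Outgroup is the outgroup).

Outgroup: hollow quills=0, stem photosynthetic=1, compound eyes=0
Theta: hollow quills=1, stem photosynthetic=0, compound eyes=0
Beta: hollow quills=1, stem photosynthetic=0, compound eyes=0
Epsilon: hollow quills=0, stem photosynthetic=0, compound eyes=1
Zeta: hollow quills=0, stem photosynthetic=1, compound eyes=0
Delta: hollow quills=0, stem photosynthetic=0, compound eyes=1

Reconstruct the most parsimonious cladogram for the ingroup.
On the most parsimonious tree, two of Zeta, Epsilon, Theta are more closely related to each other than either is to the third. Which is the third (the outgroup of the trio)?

Zeta

Character polarity is set by the outgroup: the derived state is whichever differs from the outgroup's state, so for stem photosynthetic the derived state is '0', and for the remaining characters it is '1'.
Only Beta and Theta show the derived state '1' for hollow quills, supporting them as a clade.
stem photosynthetic: derived state '0' in Beta, Delta, Epsilon, and Theta only — synapomorphy for {Beta, Delta, Epsilon, Theta}.
compound eyes: derived state '1' in Delta and Epsilon only — synapomorphy for {Delta, Epsilon}.
Most parsimonious ingroup topology: (((Theta,Beta),(Epsilon,Delta)),Zeta).
Epsilon and Theta share a more recent common ancestor with each other than either does with Zeta, so Zeta is the least closely related of the three.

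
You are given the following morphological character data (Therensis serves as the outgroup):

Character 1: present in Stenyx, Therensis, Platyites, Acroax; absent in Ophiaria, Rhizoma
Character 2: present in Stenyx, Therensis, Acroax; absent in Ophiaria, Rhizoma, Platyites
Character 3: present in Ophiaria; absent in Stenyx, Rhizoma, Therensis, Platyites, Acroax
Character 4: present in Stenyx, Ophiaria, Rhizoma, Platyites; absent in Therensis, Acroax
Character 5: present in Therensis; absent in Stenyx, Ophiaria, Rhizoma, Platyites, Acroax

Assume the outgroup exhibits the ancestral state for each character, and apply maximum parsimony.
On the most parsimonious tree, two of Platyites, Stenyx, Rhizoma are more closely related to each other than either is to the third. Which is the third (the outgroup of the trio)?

Character polarity is set by the outgroup: the derived state is whichever differs from the outgroup's state, so for Character 1, Character 2, Character 5 the derived state is 'absent', and for the remaining characters it is 'present'.
Character 1: derived state 'absent' in Ophiaria and Rhizoma only — synapomorphy for {Ophiaria, Rhizoma}.
Character 2 (derived state 'absent') is shared by Ophiaria, Platyites, and Rhizoma — a synapomorphy uniting that clade.
Character 3: derived state 'present' in Ophiaria only — an autapomorphy, so it tells us nothing about relationships among taxa.
Only Ophiaria, Platyites, Rhizoma, and Stenyx show the derived state 'present' for Character 4, supporting them as a clade.
All ingroup taxa share the derived state 'absent' for Character 5; it defines the ingroup but does not resolve relationships within it.
Most parsimonious ingroup topology: ((((Rhizoma,Ophiaria),Platyites),Stenyx),Acroax).
Platyites and Rhizoma share a more recent common ancestor with each other than either does with Stenyx, so Stenyx is the least closely related of the three.

Stenyx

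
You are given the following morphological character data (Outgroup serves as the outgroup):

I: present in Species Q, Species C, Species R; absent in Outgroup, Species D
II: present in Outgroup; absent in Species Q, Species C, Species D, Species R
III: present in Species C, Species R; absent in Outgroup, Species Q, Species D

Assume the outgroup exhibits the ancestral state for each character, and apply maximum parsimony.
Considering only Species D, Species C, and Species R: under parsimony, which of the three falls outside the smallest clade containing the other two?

Species D

Character polarity is set by the outgroup: the derived state is whichever differs from the outgroup's state, so for II the derived state is 'absent', and for the remaining characters it is 'present'.
I (derived state 'present') is shared by Species C, Species Q, and Species R — a synapomorphy uniting that clade.
All ingroup taxa share the derived state 'absent' for II; it defines the ingroup but does not resolve relationships within it.
III: derived state 'present' in Species C and Species R only — synapomorphy for {Species C, Species R}.
Most parsimonious ingroup topology: ((Species Q,(Species C,Species R)),Species D).
Species R and Species C share a more recent common ancestor with each other than either does with Species D, so Species D is the least closely related of the three.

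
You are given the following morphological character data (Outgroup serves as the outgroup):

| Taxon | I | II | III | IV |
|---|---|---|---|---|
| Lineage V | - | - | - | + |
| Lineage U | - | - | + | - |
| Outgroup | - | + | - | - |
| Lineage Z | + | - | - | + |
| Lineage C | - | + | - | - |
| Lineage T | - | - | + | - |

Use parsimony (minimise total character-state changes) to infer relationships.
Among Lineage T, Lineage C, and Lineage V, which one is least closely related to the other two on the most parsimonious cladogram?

Lineage C

Character polarity is set by the outgroup: the derived state is whichever differs from the outgroup's state, so for II the derived state is '-', and for the remaining characters it is '+'.
I (derived state '+') is unique to Lineage Z (autapomorphy; uninformative for grouping).
Only Lineage T, Lineage U, Lineage V, and Lineage Z show the derived state '-' for II, supporting them as a clade.
III (derived state '+') is shared by Lineage T and Lineage U — a synapomorphy uniting that clade.
IV (derived state '+') is shared by Lineage V and Lineage Z — a synapomorphy uniting that clade.
Most parsimonious ingroup topology: (Lineage C,((Lineage T,Lineage U),(Lineage Z,Lineage V))).
Lineage V and Lineage T share a more recent common ancestor with each other than either does with Lineage C, so Lineage C is the least closely related of the three.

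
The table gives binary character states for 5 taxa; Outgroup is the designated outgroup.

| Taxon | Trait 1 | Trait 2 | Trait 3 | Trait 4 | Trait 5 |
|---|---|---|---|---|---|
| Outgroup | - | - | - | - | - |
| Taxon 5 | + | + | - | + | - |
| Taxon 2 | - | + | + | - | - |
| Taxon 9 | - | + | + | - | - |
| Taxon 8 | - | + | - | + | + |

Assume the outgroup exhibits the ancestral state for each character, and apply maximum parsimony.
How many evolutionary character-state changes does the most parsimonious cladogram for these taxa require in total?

The outgroup has state '-' for every character, so '+' is the derived state throughout.
Trait 1 (derived state '+') is unique to Taxon 5 (autapomorphy; uninformative for grouping).
All ingroup taxa share the derived state '+' for Trait 2; it defines the ingroup but does not resolve relationships within it.
Only Taxon 2 and Taxon 9 show the derived state '+' for Trait 3, supporting them as a clade.
Only Taxon 5 and Taxon 8 show the derived state '+' for Trait 4, supporting them as a clade.
Trait 5 (derived state '+') is unique to Taxon 8 (autapomorphy; uninformative for grouping).
Most parsimonious ingroup topology: ((Taxon 5,Taxon 8),(Taxon 2,Taxon 9)).
Changes per character on this tree: Trait 1: 1; Trait 2: 1; Trait 3: 1; Trait 4: 1; Trait 5: 1.
Total = 5.

5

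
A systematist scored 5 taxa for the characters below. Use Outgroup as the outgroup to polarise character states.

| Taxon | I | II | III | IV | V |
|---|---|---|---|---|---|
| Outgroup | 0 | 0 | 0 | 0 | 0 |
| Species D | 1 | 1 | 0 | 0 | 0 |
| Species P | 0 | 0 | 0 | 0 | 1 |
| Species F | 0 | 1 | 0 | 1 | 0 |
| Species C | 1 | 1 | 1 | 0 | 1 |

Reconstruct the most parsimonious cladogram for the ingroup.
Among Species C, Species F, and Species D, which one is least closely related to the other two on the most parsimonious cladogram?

The outgroup has state '0' for every character, so '1' is the derived state throughout.
I (derived state '1') is shared by Species C and Species D — a synapomorphy uniting that clade.
II (derived state '1') is shared by Species C, Species D, and Species F — a synapomorphy uniting that clade.
III (derived state '1') is unique to Species C (autapomorphy; uninformative for grouping).
IV (derived state '1') is unique to Species F (autapomorphy; uninformative for grouping).
V groups Species C and Species P, which is incompatible with the clades supported by the remaining characters; treating it as convergent (homoplasy) costs fewer steps than any alternative tree.
Most parsimonious ingroup topology: (((Species D,Species C),Species F),Species P).
Species C and Species D share a more recent common ancestor with each other than either does with Species F, so Species F is the least closely related of the three.

Species F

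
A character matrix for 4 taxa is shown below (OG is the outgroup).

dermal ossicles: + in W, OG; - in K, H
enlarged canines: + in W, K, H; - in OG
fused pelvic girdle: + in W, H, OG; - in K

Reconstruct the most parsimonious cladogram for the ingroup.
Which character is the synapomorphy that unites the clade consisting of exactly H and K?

dermal ossicles

Character polarity is set by the outgroup: the derived state is whichever differs from the outgroup's state, so for dermal ossicles, fused pelvic girdle the derived state is '-', and for the remaining characters it is '+'.
dermal ossicles: derived state '-' in H and K only — synapomorphy for {H, K}.
All ingroup taxa share the derived state '+' for enlarged canines; it defines the ingroup but does not resolve relationships within it.
fused pelvic girdle (derived state '-') is unique to K (autapomorphy; uninformative for grouping).
Most parsimonious ingroup topology: ((K,H),W).
The clade {H, K} is supported by dermal ossicles: its derived state '-' occurs in exactly those taxa and in no other taxon (including the outgroup).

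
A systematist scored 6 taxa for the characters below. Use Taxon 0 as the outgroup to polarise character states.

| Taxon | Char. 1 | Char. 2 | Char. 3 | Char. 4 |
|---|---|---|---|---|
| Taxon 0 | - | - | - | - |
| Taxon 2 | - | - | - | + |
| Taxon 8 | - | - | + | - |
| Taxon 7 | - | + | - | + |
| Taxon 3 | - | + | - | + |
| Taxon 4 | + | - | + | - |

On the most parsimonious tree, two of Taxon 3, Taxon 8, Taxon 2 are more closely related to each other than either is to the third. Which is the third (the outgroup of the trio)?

Taxon 8

The outgroup has state '-' for every character, so '+' is the derived state throughout.
Char. 1: derived state '+' in Taxon 4 only — an autapomorphy, so it tells us nothing about relationships among taxa.
Char. 2 (derived state '+') is shared by Taxon 3 and Taxon 7 — a synapomorphy uniting that clade.
Only Taxon 4 and Taxon 8 show the derived state '+' for Char. 3, supporting them as a clade.
Char. 4 (derived state '+') is shared by Taxon 2, Taxon 3, and Taxon 7 — a synapomorphy uniting that clade.
Most parsimonious ingroup topology: ((Taxon 2,(Taxon 7,Taxon 3)),(Taxon 8,Taxon 4)).
Taxon 3 and Taxon 2 share a more recent common ancestor with each other than either does with Taxon 8, so Taxon 8 is the least closely related of the three.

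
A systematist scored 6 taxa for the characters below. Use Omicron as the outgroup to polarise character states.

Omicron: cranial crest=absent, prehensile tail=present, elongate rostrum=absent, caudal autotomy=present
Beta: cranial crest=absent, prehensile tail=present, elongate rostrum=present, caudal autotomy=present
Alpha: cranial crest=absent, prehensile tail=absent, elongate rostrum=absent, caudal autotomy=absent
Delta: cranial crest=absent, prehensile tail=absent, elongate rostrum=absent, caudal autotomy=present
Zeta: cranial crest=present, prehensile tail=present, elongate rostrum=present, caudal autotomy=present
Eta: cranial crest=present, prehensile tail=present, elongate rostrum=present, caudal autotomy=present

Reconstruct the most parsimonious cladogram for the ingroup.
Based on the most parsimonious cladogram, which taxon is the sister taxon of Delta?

Character polarity is set by the outgroup: the derived state is whichever differs from the outgroup's state, so for prehensile tail, caudal autotomy the derived state is 'absent', and for the remaining characters it is 'present'.
cranial crest: derived state 'present' in Eta and Zeta only — synapomorphy for {Eta, Zeta}.
prehensile tail: derived state 'absent' in Alpha and Delta only — synapomorphy for {Alpha, Delta}.
elongate rostrum: derived state 'present' in Beta, Eta, and Zeta only — synapomorphy for {Beta, Eta, Zeta}.
caudal autotomy: derived state 'absent' in Alpha only — an autapomorphy, so it tells us nothing about relationships among taxa.
Most parsimonious ingroup topology: ((Beta,(Zeta,Eta)),(Alpha,Delta)).
Delta and Alpha form a cherry on this tree, so they are sister taxa.

Alpha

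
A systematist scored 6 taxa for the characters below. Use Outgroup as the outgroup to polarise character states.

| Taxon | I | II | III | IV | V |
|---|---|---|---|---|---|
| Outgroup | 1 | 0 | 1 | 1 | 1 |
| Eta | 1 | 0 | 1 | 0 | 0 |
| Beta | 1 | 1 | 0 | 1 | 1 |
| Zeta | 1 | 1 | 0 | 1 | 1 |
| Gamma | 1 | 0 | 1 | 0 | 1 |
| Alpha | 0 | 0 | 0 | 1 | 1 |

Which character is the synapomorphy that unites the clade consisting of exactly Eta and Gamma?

Character polarity is set by the outgroup: the derived state is whichever differs from the outgroup's state, so for I, III, IV, V the derived state is '0', and for the remaining characters it is '1'.
I (derived state '0') is unique to Alpha (autapomorphy; uninformative for grouping).
II: derived state '1' in Beta and Zeta only — synapomorphy for {Beta, Zeta}.
Only Alpha, Beta, and Zeta show the derived state '0' for III, supporting them as a clade.
IV (derived state '0') is shared by Eta and Gamma — a synapomorphy uniting that clade.
V (derived state '0') is unique to Eta (autapomorphy; uninformative for grouping).
Most parsimonious ingroup topology: ((Eta,Gamma),((Beta,Zeta),Alpha)).
The clade {Eta, Gamma} is supported by IV: its derived state '0' occurs in exactly those taxa and in no other taxon (including the outgroup).

IV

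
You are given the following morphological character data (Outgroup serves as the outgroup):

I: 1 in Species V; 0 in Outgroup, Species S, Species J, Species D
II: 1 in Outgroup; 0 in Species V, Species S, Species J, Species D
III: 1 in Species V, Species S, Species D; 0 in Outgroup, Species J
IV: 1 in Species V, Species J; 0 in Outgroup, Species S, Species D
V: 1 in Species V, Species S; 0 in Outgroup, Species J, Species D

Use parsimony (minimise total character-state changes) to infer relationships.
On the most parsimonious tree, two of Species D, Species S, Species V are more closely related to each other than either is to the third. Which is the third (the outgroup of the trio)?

Character polarity is set by the outgroup: the derived state is whichever differs from the outgroup's state, so for II the derived state is '0', and for the remaining characters it is '1'.
I (derived state '1') is unique to Species V (autapomorphy; uninformative for grouping).
All ingroup taxa share the derived state '0' for II; it defines the ingroup but does not resolve relationships within it.
III: derived state '1' in Species D, Species S, and Species V only — synapomorphy for {Species D, Species S, Species V}.
IV (state '1') occurs in Species J and Species V but conflicts with the nesting implied by the other characters — most parsimoniously interpreted as homoplasy.
V (derived state '1') is shared by Species S and Species V — a synapomorphy uniting that clade.
Most parsimonious ingroup topology: (((Species V,Species S),Species D),Species J).
Species S and Species V share a more recent common ancestor with each other than either does with Species D, so Species D is the least closely related of the three.

Species D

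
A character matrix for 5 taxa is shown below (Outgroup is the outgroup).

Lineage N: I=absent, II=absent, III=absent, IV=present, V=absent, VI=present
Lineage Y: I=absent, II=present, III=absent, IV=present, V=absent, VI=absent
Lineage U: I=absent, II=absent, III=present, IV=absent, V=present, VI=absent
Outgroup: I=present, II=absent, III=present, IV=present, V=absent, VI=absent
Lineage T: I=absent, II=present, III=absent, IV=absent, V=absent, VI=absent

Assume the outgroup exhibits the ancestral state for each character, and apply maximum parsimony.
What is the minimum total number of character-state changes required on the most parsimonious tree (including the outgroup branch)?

7

Character polarity is set by the outgroup: the derived state is whichever differs from the outgroup's state, so for I, III, IV the derived state is 'absent', and for the remaining characters it is 'present'.
All ingroup taxa share the derived state 'absent' for I; it defines the ingroup but does not resolve relationships within it.
II (derived state 'present') is shared by Lineage T and Lineage Y — a synapomorphy uniting that clade.
III (derived state 'absent') is shared by Lineage N, Lineage T, and Lineage Y — a synapomorphy uniting that clade.
IV groups Lineage T and Lineage U, which is incompatible with the clades supported by the remaining characters; treating it as convergent (homoplasy) costs fewer steps than any alternative tree.
V: derived state 'present' in Lineage U only — an autapomorphy, so it tells us nothing about relationships among taxa.
VI (derived state 'present') is unique to Lineage N (autapomorphy; uninformative for grouping).
Most parsimonious ingroup topology: (Lineage U,((Lineage Y,Lineage T),Lineage N)).
Changes per character on this tree: I: 1; II: 1; III: 1; IV: 2; V: 1; VI: 1.
Total = 7.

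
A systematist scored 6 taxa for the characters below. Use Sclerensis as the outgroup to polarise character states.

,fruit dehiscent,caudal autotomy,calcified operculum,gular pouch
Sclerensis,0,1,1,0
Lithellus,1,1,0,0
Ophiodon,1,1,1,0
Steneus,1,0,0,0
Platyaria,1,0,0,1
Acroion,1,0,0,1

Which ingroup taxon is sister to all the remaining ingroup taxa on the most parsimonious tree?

Character polarity is set by the outgroup: the derived state is whichever differs from the outgroup's state, so for caudal autotomy, calcified operculum the derived state is '0', and for the remaining characters it is '1'.
fruit dehiscent (derived state '1') is shared by all ingroup taxa — unites the whole ingroup.
Only Acroion, Platyaria, and Steneus show the derived state '0' for caudal autotomy, supporting them as a clade.
calcified operculum (derived state '0') is shared by Acroion, Lithellus, Platyaria, and Steneus — a synapomorphy uniting that clade.
gular pouch: derived state '1' in Acroion and Platyaria only — synapomorphy for {Acroion, Platyaria}.
Most parsimonious ingroup topology: ((Lithellus,(Steneus,(Platyaria,Acroion))),Ophiodon).
Ophiodon is sister to the clade containing all other ingroup taxa, so it is the earliest-diverging (most basal) ingroup lineage.

Ophiodon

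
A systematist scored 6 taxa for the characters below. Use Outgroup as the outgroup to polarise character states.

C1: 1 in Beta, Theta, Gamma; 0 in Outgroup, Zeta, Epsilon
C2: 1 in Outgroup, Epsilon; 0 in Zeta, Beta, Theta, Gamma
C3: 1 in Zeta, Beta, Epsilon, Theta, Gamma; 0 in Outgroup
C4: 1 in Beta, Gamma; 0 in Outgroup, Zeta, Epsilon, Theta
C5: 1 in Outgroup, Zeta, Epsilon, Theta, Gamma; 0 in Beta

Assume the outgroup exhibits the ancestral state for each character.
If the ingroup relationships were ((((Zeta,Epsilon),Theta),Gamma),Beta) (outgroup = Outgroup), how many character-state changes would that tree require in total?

8

Map each character onto ((((Zeta,Epsilon),Theta),Gamma),Beta) (rooted by Outgroup) and count the minimum state changes it requires (Fitch parsimony):
C1: 2; C2: 2; C3: 1; C4: 2; C5: 1.
Total tree length = 8.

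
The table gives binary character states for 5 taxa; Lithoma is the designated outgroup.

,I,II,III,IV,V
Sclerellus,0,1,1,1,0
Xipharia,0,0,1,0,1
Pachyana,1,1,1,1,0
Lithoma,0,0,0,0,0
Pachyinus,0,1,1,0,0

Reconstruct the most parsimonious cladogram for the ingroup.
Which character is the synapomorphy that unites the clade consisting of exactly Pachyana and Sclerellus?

IV

The outgroup has state '0' for every character, so '1' is the derived state throughout.
I: derived state '1' in Pachyana only — an autapomorphy, so it tells us nothing about relationships among taxa.
Only Pachyana, Pachyinus, and Sclerellus show the derived state '1' for II, supporting them as a clade.
All ingroup taxa share the derived state '1' for III; it defines the ingroup but does not resolve relationships within it.
Only Pachyana and Sclerellus show the derived state '1' for IV, supporting them as a clade.
V: derived state '1' in Xipharia only — an autapomorphy, so it tells us nothing about relationships among taxa.
Most parsimonious ingroup topology: (((Pachyana,Sclerellus),Pachyinus),Xipharia).
The clade {Pachyana, Sclerellus} is supported by IV: its derived state '1' occurs in exactly those taxa and in no other taxon (including the outgroup).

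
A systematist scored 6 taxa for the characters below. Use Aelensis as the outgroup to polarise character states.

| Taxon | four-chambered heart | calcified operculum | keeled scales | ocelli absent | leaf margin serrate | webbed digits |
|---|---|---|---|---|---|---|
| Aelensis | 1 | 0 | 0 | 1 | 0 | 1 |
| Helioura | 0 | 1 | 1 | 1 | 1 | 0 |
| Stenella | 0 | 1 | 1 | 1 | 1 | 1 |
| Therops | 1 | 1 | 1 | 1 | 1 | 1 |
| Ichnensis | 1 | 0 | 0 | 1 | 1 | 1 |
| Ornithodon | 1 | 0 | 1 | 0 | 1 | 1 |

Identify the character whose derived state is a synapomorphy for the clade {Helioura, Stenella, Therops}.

Character polarity is set by the outgroup: the derived state is whichever differs from the outgroup's state, so for four-chambered heart, ocelli absent, webbed digits the derived state is '0', and for the remaining characters it is '1'.
four-chambered heart: derived state '0' in Helioura and Stenella only — synapomorphy for {Helioura, Stenella}.
Only Helioura, Stenella, and Therops show the derived state '1' for calcified operculum, supporting them as a clade.
keeled scales: derived state '1' in Helioura, Ornithodon, Stenella, and Therops only — synapomorphy for {Helioura, Ornithodon, Stenella, Therops}.
ocelli absent: derived state '0' in Ornithodon only — an autapomorphy, so it tells us nothing about relationships among taxa.
leaf margin serrate (derived state '1') is shared by all ingroup taxa — unites the whole ingroup.
webbed digits: derived state '0' in Helioura only — an autapomorphy, so it tells us nothing about relationships among taxa.
Most parsimonious ingroup topology: ((((Helioura,Stenella),Therops),Ornithodon),Ichnensis).
The clade {Helioura, Stenella, Therops} is supported by calcified operculum: its derived state '1' occurs in exactly those taxa and in no other taxon (including the outgroup).

calcified operculum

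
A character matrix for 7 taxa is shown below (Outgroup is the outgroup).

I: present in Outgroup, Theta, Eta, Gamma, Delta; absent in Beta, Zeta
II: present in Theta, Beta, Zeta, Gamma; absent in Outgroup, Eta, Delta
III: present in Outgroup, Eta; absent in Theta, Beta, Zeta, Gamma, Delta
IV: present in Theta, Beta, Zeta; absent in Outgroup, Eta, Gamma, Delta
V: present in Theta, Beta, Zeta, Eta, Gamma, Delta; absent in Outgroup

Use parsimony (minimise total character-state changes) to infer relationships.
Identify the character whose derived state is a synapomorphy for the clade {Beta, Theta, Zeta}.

IV

Character polarity is set by the outgroup: the derived state is whichever differs from the outgroup's state, so for I, III the derived state is 'absent', and for the remaining characters it is 'present'.
I (derived state 'absent') is shared by Beta and Zeta — a synapomorphy uniting that clade.
Only Beta, Gamma, Theta, and Zeta show the derived state 'present' for II, supporting them as a clade.
III: derived state 'absent' in Beta, Delta, Gamma, Theta, and Zeta only — synapomorphy for {Beta, Delta, Gamma, Theta, Zeta}.
Only Beta, Theta, and Zeta show the derived state 'present' for IV, supporting them as a clade.
V (derived state 'present') is shared by all ingroup taxa — unites the whole ingroup.
Most parsimonious ingroup topology: ((((Theta,(Beta,Zeta)),Gamma),Delta),Eta).
The clade {Beta, Theta, Zeta} is supported by IV: its derived state 'present' occurs in exactly those taxa and in no other taxon (including the outgroup).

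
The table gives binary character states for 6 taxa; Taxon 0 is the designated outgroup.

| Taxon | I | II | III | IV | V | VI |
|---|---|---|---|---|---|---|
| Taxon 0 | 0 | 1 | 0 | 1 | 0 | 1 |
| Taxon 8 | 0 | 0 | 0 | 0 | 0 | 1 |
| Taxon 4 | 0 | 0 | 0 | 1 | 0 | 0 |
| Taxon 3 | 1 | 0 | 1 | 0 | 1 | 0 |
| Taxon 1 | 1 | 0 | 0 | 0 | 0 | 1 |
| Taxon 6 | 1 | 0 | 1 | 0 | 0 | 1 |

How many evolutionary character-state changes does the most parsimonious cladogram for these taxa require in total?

7

Character polarity is set by the outgroup: the derived state is whichever differs from the outgroup's state, so for II, IV, VI the derived state is '0', and for the remaining characters it is '1'.
I: derived state '1' in Taxon 1, Taxon 3, and Taxon 6 only — synapomorphy for {Taxon 1, Taxon 3, Taxon 6}.
II (derived state '0') is shared by all ingroup taxa — unites the whole ingroup.
Only Taxon 3 and Taxon 6 show the derived state '1' for III, supporting them as a clade.
IV: derived state '0' in Taxon 1, Taxon 3, Taxon 6, and Taxon 8 only — synapomorphy for {Taxon 1, Taxon 3, Taxon 6, Taxon 8}.
V (derived state '1') is unique to Taxon 3 (autapomorphy; uninformative for grouping).
VI (state '0') occurs in Taxon 3 and Taxon 4 but conflicts with the nesting implied by the other characters — most parsimoniously interpreted as homoplasy.
Most parsimonious ingroup topology: ((Taxon 8,((Taxon 3,Taxon 6),Taxon 1)),Taxon 4).
Changes per character on this tree: I: 1; II: 1; III: 1; IV: 1; V: 1; VI: 2.
Total = 7.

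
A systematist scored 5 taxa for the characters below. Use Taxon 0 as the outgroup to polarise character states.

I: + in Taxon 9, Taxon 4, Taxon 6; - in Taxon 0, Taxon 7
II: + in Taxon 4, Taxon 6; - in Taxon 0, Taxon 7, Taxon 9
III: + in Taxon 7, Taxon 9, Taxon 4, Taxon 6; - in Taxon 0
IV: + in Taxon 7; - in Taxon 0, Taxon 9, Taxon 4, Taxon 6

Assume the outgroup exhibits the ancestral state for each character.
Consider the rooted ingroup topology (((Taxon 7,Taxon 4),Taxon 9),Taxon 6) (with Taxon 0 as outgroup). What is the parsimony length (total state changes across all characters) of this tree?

Map each character onto (((Taxon 7,Taxon 4),Taxon 9),Taxon 6) (rooted by Taxon 0) and count the minimum state changes it requires (Fitch parsimony):
I: 2; II: 2; III: 1; IV: 1.
Total tree length = 6.

6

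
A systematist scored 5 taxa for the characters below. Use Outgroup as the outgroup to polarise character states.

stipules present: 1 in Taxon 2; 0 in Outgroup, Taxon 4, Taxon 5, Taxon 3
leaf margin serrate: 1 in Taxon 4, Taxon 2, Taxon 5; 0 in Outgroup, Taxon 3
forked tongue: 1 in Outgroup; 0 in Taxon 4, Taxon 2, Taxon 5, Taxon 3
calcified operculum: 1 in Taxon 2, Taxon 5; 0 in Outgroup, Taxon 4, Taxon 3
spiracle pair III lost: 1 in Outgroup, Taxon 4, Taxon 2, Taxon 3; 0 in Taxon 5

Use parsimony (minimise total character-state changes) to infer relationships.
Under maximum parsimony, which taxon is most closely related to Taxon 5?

Character polarity is set by the outgroup: the derived state is whichever differs from the outgroup's state, so for forked tongue, spiracle pair III lost the derived state is '0', and for the remaining characters it is '1'.
stipules present: derived state '1' in Taxon 2 only — an autapomorphy, so it tells us nothing about relationships among taxa.
leaf margin serrate: derived state '1' in Taxon 2, Taxon 4, and Taxon 5 only — synapomorphy for {Taxon 2, Taxon 4, Taxon 5}.
forked tongue (derived state '0') is shared by all ingroup taxa — unites the whole ingroup.
calcified operculum (derived state '1') is shared by Taxon 2 and Taxon 5 — a synapomorphy uniting that clade.
spiracle pair III lost: derived state '0' in Taxon 5 only — an autapomorphy, so it tells us nothing about relationships among taxa.
Most parsimonious ingroup topology: ((Taxon 4,(Taxon 2,Taxon 5)),Taxon 3).
Taxon 5 and Taxon 2 form a cherry on this tree, so they are sister taxa.

Taxon 2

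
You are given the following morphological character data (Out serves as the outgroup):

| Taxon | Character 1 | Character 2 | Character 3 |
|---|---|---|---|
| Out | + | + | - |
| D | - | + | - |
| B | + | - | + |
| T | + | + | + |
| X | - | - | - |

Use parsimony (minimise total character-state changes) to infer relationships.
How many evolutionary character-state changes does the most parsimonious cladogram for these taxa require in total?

Character polarity is set by the outgroup: the derived state is whichever differs from the outgroup's state, so for Character 1, Character 2 the derived state is '-', and for the remaining characters it is '+'.
Only D and X show the derived state '-' for Character 1, supporting them as a clade.
Character 2 (state '-') occurs in B and X but conflicts with the nesting implied by the other characters — most parsimoniously interpreted as homoplasy.
Character 3 (derived state '+') is shared by B and T — a synapomorphy uniting that clade.
Most parsimonious ingroup topology: ((D,X),(B,T)).
Changes per character on this tree: Character 1: 1; Character 2: 2; Character 3: 1.
Total = 4.

4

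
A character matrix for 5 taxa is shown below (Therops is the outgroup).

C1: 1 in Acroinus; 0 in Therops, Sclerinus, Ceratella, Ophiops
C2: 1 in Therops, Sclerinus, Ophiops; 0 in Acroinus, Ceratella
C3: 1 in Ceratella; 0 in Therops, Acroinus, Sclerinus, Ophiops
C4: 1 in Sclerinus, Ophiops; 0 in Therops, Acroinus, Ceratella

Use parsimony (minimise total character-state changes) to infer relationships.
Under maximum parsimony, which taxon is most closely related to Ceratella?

Character polarity is set by the outgroup: the derived state is whichever differs from the outgroup's state, so for C2 the derived state is '0', and for the remaining characters it is '1'.
C1: derived state '1' in Acroinus only — an autapomorphy, so it tells us nothing about relationships among taxa.
C2 (derived state '0') is shared by Acroinus and Ceratella — a synapomorphy uniting that clade.
C3: derived state '1' in Ceratella only — an autapomorphy, so it tells us nothing about relationships among taxa.
Only Ophiops and Sclerinus show the derived state '1' for C4, supporting them as a clade.
Most parsimonious ingroup topology: ((Acroinus,Ceratella),(Sclerinus,Ophiops)).
Ceratella and Acroinus form a cherry on this tree, so they are sister taxa.

Acroinus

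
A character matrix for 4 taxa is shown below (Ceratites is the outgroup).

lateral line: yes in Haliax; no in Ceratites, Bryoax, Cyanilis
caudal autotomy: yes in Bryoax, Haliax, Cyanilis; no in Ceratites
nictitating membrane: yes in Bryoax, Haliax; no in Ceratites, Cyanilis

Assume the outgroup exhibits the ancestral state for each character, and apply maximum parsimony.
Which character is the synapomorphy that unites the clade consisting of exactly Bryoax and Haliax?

nictitating membrane

The outgroup has state 'no' for every character, so 'yes' is the derived state throughout.
lateral line (derived state 'yes') is unique to Haliax (autapomorphy; uninformative for grouping).
All ingroup taxa share the derived state 'yes' for caudal autotomy; it defines the ingroup but does not resolve relationships within it.
nictitating membrane: derived state 'yes' in Bryoax and Haliax only — synapomorphy for {Bryoax, Haliax}.
Most parsimonious ingroup topology: ((Bryoax,Haliax),Cyanilis).
The clade {Bryoax, Haliax} is supported by nictitating membrane: its derived state 'yes' occurs in exactly those taxa and in no other taxon (including the outgroup).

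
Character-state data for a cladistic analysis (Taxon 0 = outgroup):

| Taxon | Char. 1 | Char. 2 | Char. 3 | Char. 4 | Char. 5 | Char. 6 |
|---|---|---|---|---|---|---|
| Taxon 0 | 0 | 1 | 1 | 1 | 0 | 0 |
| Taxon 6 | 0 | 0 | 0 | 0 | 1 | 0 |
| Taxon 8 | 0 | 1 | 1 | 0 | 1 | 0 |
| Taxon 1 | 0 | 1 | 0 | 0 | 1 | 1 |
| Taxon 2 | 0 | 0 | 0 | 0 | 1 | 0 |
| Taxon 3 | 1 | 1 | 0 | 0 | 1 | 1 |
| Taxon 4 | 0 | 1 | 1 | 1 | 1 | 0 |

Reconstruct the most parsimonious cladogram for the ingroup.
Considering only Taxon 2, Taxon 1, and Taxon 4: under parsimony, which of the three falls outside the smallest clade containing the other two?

Taxon 4

Character polarity is set by the outgroup: the derived state is whichever differs from the outgroup's state, so for Char. 2, Char. 3, Char. 4 the derived state is '0', and for the remaining characters it is '1'.
Char. 1: derived state '1' in Taxon 3 only — an autapomorphy, so it tells us nothing about relationships among taxa.
Only Taxon 2 and Taxon 6 show the derived state '0' for Char. 2, supporting them as a clade.
Char. 3 (derived state '0') is shared by Taxon 1, Taxon 2, Taxon 3, and Taxon 6 — a synapomorphy uniting that clade.
Only Taxon 1, Taxon 2, Taxon 3, Taxon 6, and Taxon 8 show the derived state '0' for Char. 4, supporting them as a clade.
All ingroup taxa share the derived state '1' for Char. 5; it defines the ingroup but does not resolve relationships within it.
Char. 6: derived state '1' in Taxon 1 and Taxon 3 only — synapomorphy for {Taxon 1, Taxon 3}.
Most parsimonious ingroup topology: ((((Taxon 6,Taxon 2),(Taxon 1,Taxon 3)),Taxon 8),Taxon 4).
Taxon 2 and Taxon 1 share a more recent common ancestor with each other than either does with Taxon 4, so Taxon 4 is the least closely related of the three.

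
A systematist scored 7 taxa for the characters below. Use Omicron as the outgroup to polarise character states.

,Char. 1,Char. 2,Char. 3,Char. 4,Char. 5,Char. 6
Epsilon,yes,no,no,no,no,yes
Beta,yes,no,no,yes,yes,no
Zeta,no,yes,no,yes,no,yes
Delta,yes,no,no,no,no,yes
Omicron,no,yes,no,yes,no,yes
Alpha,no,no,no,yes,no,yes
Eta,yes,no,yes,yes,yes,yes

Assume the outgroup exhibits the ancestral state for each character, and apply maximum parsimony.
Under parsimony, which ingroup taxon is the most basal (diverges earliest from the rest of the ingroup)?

Character polarity is set by the outgroup: the derived state is whichever differs from the outgroup's state, so for Char. 2, Char. 4, Char. 6 the derived state is 'no', and for the remaining characters it is 'yes'.
Only Beta, Delta, Epsilon, and Eta show the derived state 'yes' for Char. 1, supporting them as a clade.
Only Alpha, Beta, Delta, Epsilon, and Eta show the derived state 'no' for Char. 2, supporting them as a clade.
Char. 3 (derived state 'yes') is unique to Eta (autapomorphy; uninformative for grouping).
Only Delta and Epsilon show the derived state 'no' for Char. 4, supporting them as a clade.
Char. 5 (derived state 'yes') is shared by Beta and Eta — a synapomorphy uniting that clade.
Char. 6: derived state 'no' in Beta only — an autapomorphy, so it tells us nothing about relationships among taxa.
Most parsimonious ingroup topology: ((Alpha,((Beta,Eta),(Delta,Epsilon))),Zeta).
Zeta is sister to the clade containing all other ingroup taxa, so it is the earliest-diverging (most basal) ingroup lineage.

Zeta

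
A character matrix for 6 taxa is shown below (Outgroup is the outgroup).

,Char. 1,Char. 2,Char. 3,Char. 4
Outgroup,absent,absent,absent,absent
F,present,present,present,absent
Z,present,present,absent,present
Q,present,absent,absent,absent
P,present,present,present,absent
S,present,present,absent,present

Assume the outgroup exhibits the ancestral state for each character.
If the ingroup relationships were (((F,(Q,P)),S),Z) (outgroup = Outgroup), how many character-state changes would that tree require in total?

Map each character onto (((F,(Q,P)),S),Z) (rooted by Outgroup) and count the minimum state changes it requires (Fitch parsimony):
Char. 1: 1; Char. 2: 2; Char. 3: 2; Char. 4: 2.
Total tree length = 7.

7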